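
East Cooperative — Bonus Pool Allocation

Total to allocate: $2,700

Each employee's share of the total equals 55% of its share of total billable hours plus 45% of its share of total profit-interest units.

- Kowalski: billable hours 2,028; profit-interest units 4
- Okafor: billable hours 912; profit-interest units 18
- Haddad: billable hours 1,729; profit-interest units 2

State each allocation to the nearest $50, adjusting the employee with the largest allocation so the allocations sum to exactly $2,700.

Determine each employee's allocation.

Billable hours total 4,669; profit-interest units total 24.
Composite weights (55% billable hours + 45% profit-interest units): Kowalski 0.3139; Okafor 0.4449; Haddad 0.2412.
Raw shares: Kowalski 847.52; Okafor 1,201.32; Haddad 651.17.
After rounding ($50): Kowalski $850; Okafor $1,200; Haddad $650. Sum = $2,700.
Sum already equals the total — no adjustment.

Kowalski: $850 · Okafor: $1,200 · Haddad: $650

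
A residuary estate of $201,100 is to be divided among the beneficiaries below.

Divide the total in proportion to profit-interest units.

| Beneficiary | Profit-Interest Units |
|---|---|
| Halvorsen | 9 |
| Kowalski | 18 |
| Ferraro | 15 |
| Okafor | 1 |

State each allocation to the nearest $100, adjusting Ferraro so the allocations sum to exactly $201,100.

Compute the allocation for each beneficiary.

Sum of profit-interest units: 43.
Raw shares: Halvorsen 9/43 × $201,100 = 42,090.70; Kowalski 18/43 × $201,100 = 84,181.40; Ferraro 15/43 × $201,100 = 70,151.16; Okafor 1/43 × $201,100 = 4,676.74.
After rounding ($100): Halvorsen $42,100; Kowalski $84,200; Ferraro $70,200; Okafor $4,700. Sum = $201,200.
Difference $201,100 − $201,200 = −$100 applied to Ferraro: Ferraro becomes $70,100.

Halvorsen: $42,100 · Kowalski: $84,200 · Ferraro: $70,100 · Okafor: $4,700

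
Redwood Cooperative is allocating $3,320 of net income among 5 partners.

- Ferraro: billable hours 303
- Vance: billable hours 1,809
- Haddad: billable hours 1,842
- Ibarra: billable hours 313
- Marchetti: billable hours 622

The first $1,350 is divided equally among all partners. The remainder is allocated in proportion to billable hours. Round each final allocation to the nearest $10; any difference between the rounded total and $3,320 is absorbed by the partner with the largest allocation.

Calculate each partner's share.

Ferraro: $390 · Vance: $1,000 · Haddad: $1,010 · Ibarra: $400 · Marchetti: $520

Equal tier: $1,350 ÷ 5 = $270 apiece.
Remainder $1,970 by billable hours (total 4,889): Ferraro 122.09 → $120; Vance 728.93 → $730; Haddad 742.23 → $740; Ibarra 126.12 → $130; Marchetti 250.63 → $250.
Totals: Ferraro $270 + $120 = $390; Vance $270 + $730 = $1,000; Haddad $270 + $740 = $1,010; Ibarra $270 + $130 = $400; Marchetti $270 + $250 = $520.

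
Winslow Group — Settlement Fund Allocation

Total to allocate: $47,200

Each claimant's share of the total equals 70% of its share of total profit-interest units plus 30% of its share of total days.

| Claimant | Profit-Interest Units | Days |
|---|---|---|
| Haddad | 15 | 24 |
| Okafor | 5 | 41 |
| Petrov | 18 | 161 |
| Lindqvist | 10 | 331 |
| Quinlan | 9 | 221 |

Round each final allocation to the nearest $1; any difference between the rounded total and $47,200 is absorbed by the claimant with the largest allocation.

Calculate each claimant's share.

Haddad: $9,132 | Okafor: $3,644 | Petrov: $13,364 | Lindqvist: $11,821 | Quinlan: $9,239

Totals — profit-interest units 57, days 778.
Composite weights (70% profit-interest units + 30% days): Haddad 0.1935; Okafor 0.0772; Petrov 0.2831; Lindqvist 0.2504; Quinlan 0.1957.
Pro-rata amounts: Haddad 9,131.55; Okafor 3,644.47; Petrov 13,363.97; Lindqvist 11,820.86; Quinlan 9,239.16.
After rounding ($1): Haddad $9,132; Okafor $3,644; Petrov $13,364; Lindqvist $11,821; Quinlan $9,239. Sum = $47,200.
Rounded total matches; no reconciliation needed.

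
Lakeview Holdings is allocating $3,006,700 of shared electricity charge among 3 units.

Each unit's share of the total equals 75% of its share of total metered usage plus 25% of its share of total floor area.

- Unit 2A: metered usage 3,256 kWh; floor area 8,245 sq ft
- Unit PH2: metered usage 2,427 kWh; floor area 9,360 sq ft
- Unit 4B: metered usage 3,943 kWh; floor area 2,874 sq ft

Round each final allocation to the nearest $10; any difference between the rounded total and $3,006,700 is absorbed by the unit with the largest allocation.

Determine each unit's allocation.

Totals — metered usage 9,626, floor area 20,479.
Blended shares (75% metered usage + 25% floor area): Unit 2A 0.3543; Unit PH2 0.3034; Unit 4B 0.3423.
Unrounded shares: Unit 2A 1,065,393.52; Unit PH2 912,114.40; Unit 4B 1,029,192.07.
After rounding ($10): Unit 2A $1,065,390; Unit PH2 $912,110; Unit 4B $1,029,190. Sum = $3,006,690.
Difference $3,006,700 − $3,006,690 = +$10 applied to largest allocation (Unit 2A): Unit 2A becomes $1,065,400.

Unit 2A: $1,065,400 | Unit PH2: $912,110 | Unit 4B: $1,029,190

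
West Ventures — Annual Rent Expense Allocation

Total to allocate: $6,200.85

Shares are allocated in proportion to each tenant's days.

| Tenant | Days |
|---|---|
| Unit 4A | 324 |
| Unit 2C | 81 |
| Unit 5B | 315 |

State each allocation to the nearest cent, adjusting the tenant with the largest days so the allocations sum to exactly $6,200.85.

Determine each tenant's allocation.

Unit 4A: $2,790.38; Unit 2C: $697.60; Unit 5B: $2,712.87

Sum of days: 324 + 81 + 315 = 720.
Unrounded shares: Unit 4A 2,790.3825; Unit 2C 697.5956; Unit 5B 2,712.8719.
After rounding (cent): Unit 4A $2,790.38; Unit 2C $697.60; Unit 5B $2,712.87. Sum = $6,200.85.
Rounded total matches; no reconciliation needed.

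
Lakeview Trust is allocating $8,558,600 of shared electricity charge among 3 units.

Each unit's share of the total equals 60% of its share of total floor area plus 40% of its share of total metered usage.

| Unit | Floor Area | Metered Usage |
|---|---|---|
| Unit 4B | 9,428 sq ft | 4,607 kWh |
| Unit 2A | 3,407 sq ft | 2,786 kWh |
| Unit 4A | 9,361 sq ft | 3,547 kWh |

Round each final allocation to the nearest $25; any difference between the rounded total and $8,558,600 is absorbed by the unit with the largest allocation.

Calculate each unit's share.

Floor area total 22,196; metered usage total 10,940.
Composite weights (60% floor area + 40% metered usage): Unit 4B 0.4233; Unit 2A 0.1940; Unit 4A 0.3827.
Unrounded shares: Unit 4B 3,622,879.35; Unit 2A 1,660,046.53; Unit 4A 3,275,674.13.
At nearest $25: Unit 4B $3,622,875; Unit 2A $1,660,050; Unit 4A $3,275,675. Sum = $8,558,600.
No rounding difference to absorb.

Unit 4B: $3,622,875 | Unit 2A: $1,660,050 | Unit 4A: $3,275,675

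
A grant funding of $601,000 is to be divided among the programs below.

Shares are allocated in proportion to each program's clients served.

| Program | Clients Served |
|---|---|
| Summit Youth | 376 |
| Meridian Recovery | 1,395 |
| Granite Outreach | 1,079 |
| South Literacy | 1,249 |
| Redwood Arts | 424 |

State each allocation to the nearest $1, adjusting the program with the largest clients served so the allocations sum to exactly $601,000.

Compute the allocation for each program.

Summit Youth: $49,962; Meridian Recovery: $185,361; Granite Outreach: $143,374; South Literacy: $165,963; Redwood Arts: $56,340

Combined clients served = 376 + 1,395 + 1,079 + 1,249 + 424 = 4,523.
Raw shares: Summit Youth 49,961.53; Meridian Recovery 185,362.59; Granite Outreach 143,373.65; South Literacy 165,962.64; Redwood Arts 56,339.60.
Rounded to nearest $1: Summit Youth $49,962; Meridian Recovery $185,363; Granite Outreach $143,374; South Literacy $165,963; Redwood Arts $56,340. Sum = $601,002.
Difference $601,000 − $601,002 = −$2 applied to largest clients served (Meridian Recovery): Meridian Recovery becomes $185,361.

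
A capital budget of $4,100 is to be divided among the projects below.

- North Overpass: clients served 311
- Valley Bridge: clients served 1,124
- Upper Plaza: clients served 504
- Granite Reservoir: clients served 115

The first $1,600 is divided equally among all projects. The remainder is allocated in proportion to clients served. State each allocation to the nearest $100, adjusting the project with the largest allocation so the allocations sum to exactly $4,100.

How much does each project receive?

Equal tier: $1,600 ÷ 4 = $400 apiece.
Remainder $2,500 by clients served (total 2,054): North Overpass 378.53 → $400; Valley Bridge 1,368.06 → $1,400; Upper Plaza 613.44 → $600; Granite Reservoir 139.97 → $100.
Totals: North Overpass $400 + $400 = $800; Valley Bridge $400 + $1,400 = $1,800; Upper Plaza $400 + $600 = $1,000; Granite Reservoir $400 + $100 = $500.

North Overpass: $800; Valley Bridge: $1,800; Upper Plaza: $1,000; Granite Reservoir: $500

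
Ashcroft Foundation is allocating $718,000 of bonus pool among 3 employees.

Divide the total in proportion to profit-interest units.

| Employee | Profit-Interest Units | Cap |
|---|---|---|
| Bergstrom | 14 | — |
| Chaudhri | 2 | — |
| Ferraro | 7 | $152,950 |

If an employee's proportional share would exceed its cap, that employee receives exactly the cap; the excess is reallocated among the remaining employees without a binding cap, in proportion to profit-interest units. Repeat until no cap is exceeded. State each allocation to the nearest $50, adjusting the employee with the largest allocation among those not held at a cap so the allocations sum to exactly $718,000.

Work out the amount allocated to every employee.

Combined profit-interest units = 23.
Proportional shares (ignoring caps): Bergstrom 437,043.48; Chaudhri 62,434.78; Ferraro 218,521.74.
Held at cap: Ferraro ($152,950); residual $565,050 reallocated over remaining profit-interest units 16.
Shares after redistribution: Bergstrom 494,418.75 → $494,400; Chaudhri 70,631.25 → $70,650.

Bergstrom: $494,400 | Chaudhri: $70,650 | Ferraro: $152,950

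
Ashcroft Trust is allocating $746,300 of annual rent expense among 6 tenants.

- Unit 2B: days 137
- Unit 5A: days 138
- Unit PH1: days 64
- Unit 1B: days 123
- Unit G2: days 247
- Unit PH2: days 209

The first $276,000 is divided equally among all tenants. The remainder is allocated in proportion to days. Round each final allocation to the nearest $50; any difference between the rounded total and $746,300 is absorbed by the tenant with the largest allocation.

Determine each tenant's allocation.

$276,000 shared equally gives $46,000 per tenant.
Remainder $470,300 by days (total 918): Unit 2B 70,186.38 → $70,200; Unit 5A 70,698.69 → $70,700; Unit PH1 32,787.80 → $32,800; Unit 1B 63,014.05 → $63,000; Unit G2 126,540.41 → $126,550; Unit PH2 107,072.66 → $107,050.
Totals: Unit 2B $46,000 + $70,200 = $116,200; Unit 5A $46,000 + $70,700 = $116,700; Unit PH1 $46,000 + $32,800 = $78,800; Unit 1B $46,000 + $63,000 = $109,000; Unit G2 $46,000 + $126,550 = $172,550; Unit PH2 $46,000 + $107,050 = $153,050.

Unit 2B: $116,200 · Unit 5A: $116,700 · Unit PH1: $78,800 · Unit 1B: $109,000 · Unit G2: $172,550 · Unit PH2: $153,050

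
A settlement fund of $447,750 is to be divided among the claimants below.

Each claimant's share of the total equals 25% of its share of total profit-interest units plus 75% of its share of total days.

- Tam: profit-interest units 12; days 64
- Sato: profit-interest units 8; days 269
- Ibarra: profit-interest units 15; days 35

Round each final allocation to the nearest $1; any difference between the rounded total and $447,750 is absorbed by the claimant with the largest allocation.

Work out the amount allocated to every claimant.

Tam: $96,781 · Sato: $271,057 · Ibarra: $79,912

Totals — profit-interest units 35, days 368.
Blended shares (25% profit-interest units + 75% days): Tam 0.2161; Sato 0.6054; Ibarra 0.1785.
Proportional shares: Tam 96,780.75; Sato 271,057.35; Ibarra 79,911.90.
After rounding ($1): Tam $96,781; Sato $271,057; Ibarra $79,912. Sum = $447,750.
Rounded total matches; no reconciliation needed.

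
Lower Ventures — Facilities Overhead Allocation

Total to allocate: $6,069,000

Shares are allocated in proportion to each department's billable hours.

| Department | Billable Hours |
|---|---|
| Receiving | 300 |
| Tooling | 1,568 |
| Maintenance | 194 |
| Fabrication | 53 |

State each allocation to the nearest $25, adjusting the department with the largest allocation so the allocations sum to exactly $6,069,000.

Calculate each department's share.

Receiving: $860,850 · Tooling: $4,499,400 · Maintenance: $556,675 · Fabrication: $152,075

Total billable hours = 2,115.
Unrounded shares: Receiving 300/2,115 × $6,069,000 = 860,851.06; Tooling 1,568/2,115 × $6,069,000 = 4,499,381.56; Maintenance 194/2,115 × $6,069,000 = 556,683.69; Fabrication 53/2,115 × $6,069,000 = 152,083.69.
Rounded to nearest $25: Receiving $860,850; Tooling $4,499,375; Maintenance $556,675; Fabrication $152,075. Sum = $6,068,975.
Difference $6,069,000 − $6,068,975 = +$25 applied to largest allocation (Tooling): Tooling becomes $4,499,400.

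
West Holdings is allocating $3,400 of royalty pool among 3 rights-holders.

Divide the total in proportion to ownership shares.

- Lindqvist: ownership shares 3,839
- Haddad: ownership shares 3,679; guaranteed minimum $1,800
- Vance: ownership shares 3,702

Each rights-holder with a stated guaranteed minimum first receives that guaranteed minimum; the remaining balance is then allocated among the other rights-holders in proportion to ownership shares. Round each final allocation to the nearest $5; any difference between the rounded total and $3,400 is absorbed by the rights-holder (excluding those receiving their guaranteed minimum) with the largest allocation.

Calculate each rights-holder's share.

Fund the minimums — Haddad $1,800. Balance $1,600.
Balance split over remaining ownership shares 7,541: Lindqvist 814.53 → $815; Vance 785.47 → $785.

Lindqvist: $815 · Haddad: $1,800 · Vance: $785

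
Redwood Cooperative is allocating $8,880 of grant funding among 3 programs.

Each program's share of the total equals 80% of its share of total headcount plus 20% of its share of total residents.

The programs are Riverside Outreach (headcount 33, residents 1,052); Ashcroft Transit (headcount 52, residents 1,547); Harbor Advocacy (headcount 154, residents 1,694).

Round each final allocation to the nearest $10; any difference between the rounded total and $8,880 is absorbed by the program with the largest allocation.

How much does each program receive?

Riverside Outreach: $1,420; Ashcroft Transit: $2,190; Harbor Advocacy: $5,270

Totals — headcount 239, residents 4,293.
Composite weights (80% headcount + 20% residents): Riverside Outreach 0.1595; Ashcroft Transit 0.2461; Harbor Advocacy 0.5944.
Pro-rata amounts: Riverside Outreach 1,416.10; Ashcroft Transit 2,185.63; Harbor Advocacy 5,278.28.
Rounded to nearest $10: Riverside Outreach $1,420; Ashcroft Transit $2,190; Harbor Advocacy $5,280. Sum = $8,890.
Difference $8,880 − $8,890 = −$10 applied to largest allocation (Harbor Advocacy): Harbor Advocacy becomes $5,270.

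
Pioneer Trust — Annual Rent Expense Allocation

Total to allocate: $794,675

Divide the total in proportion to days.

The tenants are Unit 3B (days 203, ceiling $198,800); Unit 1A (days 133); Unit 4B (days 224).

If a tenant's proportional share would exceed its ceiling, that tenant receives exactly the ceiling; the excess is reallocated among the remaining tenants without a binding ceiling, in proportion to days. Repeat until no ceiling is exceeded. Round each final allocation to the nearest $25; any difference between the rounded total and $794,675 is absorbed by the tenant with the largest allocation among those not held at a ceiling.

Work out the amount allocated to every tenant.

Combined days = 560.
Pro-rata shares before constraints: Unit 3B 288,069.69; Unit 1A 188,735.31; Unit 4B 317,870.00.
Capped: Unit 3B ($198,800); remaining pool $595,875 reallocated over remaining days 357.
Redistributed shares: Unit 1A 221,992.65 → $222,000; Unit 4B 373,882.35 → $373,875.

Unit 3B: $198,800 · Unit 1A: $222,000 · Unit 4B: $373,875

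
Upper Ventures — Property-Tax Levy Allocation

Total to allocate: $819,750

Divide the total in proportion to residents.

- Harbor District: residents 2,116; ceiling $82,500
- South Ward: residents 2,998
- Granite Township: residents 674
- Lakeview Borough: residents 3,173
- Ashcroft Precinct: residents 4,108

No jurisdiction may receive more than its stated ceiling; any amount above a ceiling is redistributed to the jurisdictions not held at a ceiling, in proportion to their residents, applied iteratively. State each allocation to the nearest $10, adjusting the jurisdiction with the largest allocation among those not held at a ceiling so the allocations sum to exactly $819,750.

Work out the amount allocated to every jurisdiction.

Harbor District: $82,500 | South Ward: $201,800 | Granite Township: $45,370 | Lakeview Borough: $213,580 | Ashcroft Precinct: $276,500

Combined residents = 13,069.
Unconstrained shares: Harbor District 132,725.61; South Ward 188,048.86; Granite Township 42,276.49; Lakeview Borough 199,025.69; Ashcroft Precinct 257,673.35.
Capped: Harbor District ($82,500); remaining pool $737,250 reallocated over remaining residents 10,953.
Redistributed shares: South Ward 201,796.36 → $201,800; Granite Township 45,367.16 → $45,370; Lakeview Borough 213,575.66 → $213,580; Ashcroft Precinct 276,510.82 → $276,510.
Rounding difference −$10 applied to Ashcroft Precinct → $276,500.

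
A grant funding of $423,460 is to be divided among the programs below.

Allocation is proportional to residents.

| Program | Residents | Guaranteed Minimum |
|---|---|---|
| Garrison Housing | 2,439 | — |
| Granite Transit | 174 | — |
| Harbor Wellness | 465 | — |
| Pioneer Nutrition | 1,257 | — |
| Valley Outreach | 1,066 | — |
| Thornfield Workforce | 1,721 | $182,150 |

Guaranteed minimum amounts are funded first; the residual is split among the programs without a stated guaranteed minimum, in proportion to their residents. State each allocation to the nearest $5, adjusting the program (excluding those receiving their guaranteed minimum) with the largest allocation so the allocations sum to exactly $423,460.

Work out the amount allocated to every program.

Garrison Housing: $108,970; Granite Transit: $7,775; Harbor Wellness: $20,775; Pioneer Nutrition: $56,160; Valley Outreach: $47,630; Thornfield Workforce: $182,150

Guaranteed amounts: Thornfield Workforce $182,150. Residual $241,310.
Residual split over remaining residents 5,401: Garrison Housing 108,971.50 → $108,970; Granite Transit 7,774.10 → $7,775; Harbor Wellness 20,775.62 → $20,775; Pioneer Nutrition 56,161.21 → $56,160; Valley Outreach 47,627.56 → $47,630.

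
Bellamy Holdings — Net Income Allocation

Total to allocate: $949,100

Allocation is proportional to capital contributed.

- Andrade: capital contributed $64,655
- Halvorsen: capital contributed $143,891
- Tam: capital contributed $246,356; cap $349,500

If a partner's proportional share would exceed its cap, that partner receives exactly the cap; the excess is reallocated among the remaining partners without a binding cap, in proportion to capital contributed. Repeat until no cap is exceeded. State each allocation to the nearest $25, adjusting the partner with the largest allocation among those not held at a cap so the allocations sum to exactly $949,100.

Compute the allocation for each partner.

Andrade: $185,900 | Halvorsen: $413,700 | Tam: $349,500

Total capital contributed = 454,902.
Proportional shares (ignoring caps): Andrade 134,895.12; Halvorsen 300,211.80; Tam 513,993.08.
Held at cap: Tam ($349,500); balance $599,600 reallocated over remaining capital contributed 208,546.
Redistributed shares: Andrade 185,892.50 → $185,900; Halvorsen 413,707.50 → $413,700.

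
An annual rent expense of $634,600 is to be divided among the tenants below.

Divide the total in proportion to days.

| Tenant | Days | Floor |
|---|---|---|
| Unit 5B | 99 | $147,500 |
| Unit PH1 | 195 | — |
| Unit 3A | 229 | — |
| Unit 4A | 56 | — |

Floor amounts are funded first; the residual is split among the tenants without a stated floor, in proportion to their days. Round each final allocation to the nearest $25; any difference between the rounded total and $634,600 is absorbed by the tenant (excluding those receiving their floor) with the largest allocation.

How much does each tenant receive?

Minimums first: Unit 5B $147,500. Remaining pool $487,100.
Remaining pool split over remaining days 480: Unit PH1 197,884.38 → $197,875; Unit 3A 232,387.29 → $232,375; Unit 4A 56,828.33 → $56,825.
Rounding difference +$25 applied to Unit 3A → $232,400.

Unit 5B: $147,500; Unit PH1: $197,875; Unit 3A: $232,400; Unit 4A: $56,825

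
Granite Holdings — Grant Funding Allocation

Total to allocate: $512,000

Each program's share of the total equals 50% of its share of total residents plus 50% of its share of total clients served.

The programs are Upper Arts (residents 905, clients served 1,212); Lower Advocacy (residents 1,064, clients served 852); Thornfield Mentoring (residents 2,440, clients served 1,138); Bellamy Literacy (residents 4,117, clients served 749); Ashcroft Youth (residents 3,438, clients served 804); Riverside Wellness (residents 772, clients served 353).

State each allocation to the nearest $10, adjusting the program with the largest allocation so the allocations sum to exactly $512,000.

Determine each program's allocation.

Totals — residents 12,736, clients served 5,108.
Combined weights (50% residents + 50% clients served): Upper Arts 0.1542; Lower Advocacy 0.1252; Thornfield Mentoring 0.2072; Bellamy Literacy 0.2349; Ashcroft Youth 0.2137; Riverside Wellness 0.0649.
Raw shares: Upper Arts 78,933.32; Lower Advocacy 64,087.01; Thornfield Mentoring 106,078.90; Bellamy Literacy 120,291.75; Ashcroft Youth 109,399.97; Riverside Wellness 33,209.05.
After rounding ($10): Upper Arts $78,930; Lower Advocacy $64,090; Thornfield Mentoring $106,080; Bellamy Literacy $120,290; Ashcroft Youth $109,400; Riverside Wellness $33,210. Sum = $512,000.
Sum already equals the total — no adjustment.

Upper Arts: $78,930 · Lower Advocacy: $64,090 · Thornfield Mentoring: $106,080 · Bellamy Literacy: $120,290 · Ashcroft Youth: $109,400 · Riverside Wellness: $33,210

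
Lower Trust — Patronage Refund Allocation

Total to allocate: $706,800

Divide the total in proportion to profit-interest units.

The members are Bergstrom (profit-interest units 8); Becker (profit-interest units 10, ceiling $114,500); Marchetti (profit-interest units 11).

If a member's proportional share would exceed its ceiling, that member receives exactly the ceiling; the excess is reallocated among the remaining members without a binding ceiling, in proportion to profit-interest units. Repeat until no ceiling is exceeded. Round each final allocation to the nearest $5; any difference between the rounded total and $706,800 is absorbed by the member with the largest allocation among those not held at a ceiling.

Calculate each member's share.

Combined profit-interest units = 29.
Proportional shares (ignoring caps): Bergstrom 194,979.31; Becker 243,724.14; Marchetti 268,096.55.
Held at cap: Becker ($114,500); residual $592,300 reallocated over remaining profit-interest units 19.
Remaining shares: Bergstrom 249,389.47 → $249,390; Marchetti 342,910.53 → $342,910.

Bergstrom: $249,390 · Becker: $114,500 · Marchetti: $342,910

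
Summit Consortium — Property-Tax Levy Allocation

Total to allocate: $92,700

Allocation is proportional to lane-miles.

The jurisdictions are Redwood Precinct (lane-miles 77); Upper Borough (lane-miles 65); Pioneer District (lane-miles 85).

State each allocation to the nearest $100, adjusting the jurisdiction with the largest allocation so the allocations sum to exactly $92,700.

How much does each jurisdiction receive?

Sum of lane-miles: 227.
Pro-rata amounts: Redwood Precinct 77/227 × $92,700 = 31,444.49; Upper Borough 65/227 × $92,700 = 26,544.05; Pioneer District 85/227 × $92,700 = 34,711.45.
At nearest $100: Redwood Precinct $31,400; Upper Borough $26,500; Pioneer District $34,700. Sum = $92,600.
Difference $92,700 − $92,600 = +$100 applied to largest allocation (Pioneer District): Pioneer District becomes $34,800.

Redwood Precinct: $31,400 · Upper Borough: $26,500 · Pioneer District: $34,800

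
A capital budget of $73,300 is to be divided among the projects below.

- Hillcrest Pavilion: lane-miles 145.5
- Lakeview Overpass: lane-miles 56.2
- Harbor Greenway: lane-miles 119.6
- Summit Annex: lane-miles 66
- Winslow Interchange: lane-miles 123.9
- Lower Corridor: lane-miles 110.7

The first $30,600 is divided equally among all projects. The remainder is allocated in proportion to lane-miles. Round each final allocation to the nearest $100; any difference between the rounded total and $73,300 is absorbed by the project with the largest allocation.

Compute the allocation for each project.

First tranche $30,600 split equally: $5,100 each.
Remainder $42,700 by lane-miles (total 621.9): Hillcrest Pavilion 9,990.11 → $10,000; Lakeview Overpass 3,858.72 → $3,900; Harbor Greenway 8,211.80 → $8,200; Summit Annex 4,531.60 → $4,500; Winslow Interchange 8,507.04 → $8,500; Lower Corridor 7,600.72 → $7,600.
Totals: Hillcrest Pavilion $5,100 + $10,000 = $15,100; Lakeview Overpass $5,100 + $3,900 = $9,000; Harbor Greenway $5,100 + $8,200 = $13,300; Summit Annex $5,100 + $4,500 = $9,600; Winslow Interchange $5,100 + $8,500 = $13,600; Lower Corridor $5,100 + $7,600 = $12,700.

Hillcrest Pavilion: $15,100; Lakeview Overpass: $9,000; Harbor Greenway: $13,300; Summit Annex: $9,600; Winslow Interchange: $13,600; Lower Corridor: $12,700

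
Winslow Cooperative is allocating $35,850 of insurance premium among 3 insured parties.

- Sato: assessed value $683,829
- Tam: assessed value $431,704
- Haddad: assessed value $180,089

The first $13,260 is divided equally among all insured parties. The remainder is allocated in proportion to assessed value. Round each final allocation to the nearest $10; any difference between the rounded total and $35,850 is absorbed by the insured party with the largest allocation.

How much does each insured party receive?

Sato: $16,340 · Tam: $11,950 · Haddad: $7,560

$13,260 shared equally gives $4,420 per insured party.
Remainder $22,590 by assessed value (total 1,295,622): Sato 11,923.00 → $11,920; Tam 7,527.04 → $7,530; Haddad 3,139.97 → $3,140.
Totals: Sato $4,420 + $11,920 = $16,340; Tam $4,420 + $7,530 = $11,950; Haddad $4,420 + $3,140 = $7,560.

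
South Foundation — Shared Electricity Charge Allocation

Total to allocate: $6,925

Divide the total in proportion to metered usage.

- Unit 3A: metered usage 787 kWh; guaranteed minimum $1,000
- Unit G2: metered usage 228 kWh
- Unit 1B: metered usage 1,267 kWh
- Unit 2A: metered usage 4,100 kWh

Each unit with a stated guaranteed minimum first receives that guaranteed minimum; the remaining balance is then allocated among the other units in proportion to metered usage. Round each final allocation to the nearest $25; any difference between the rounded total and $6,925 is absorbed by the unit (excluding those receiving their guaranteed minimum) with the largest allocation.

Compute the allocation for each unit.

Guaranteed amounts: Unit 3A $1,000. Balance $5,925.
Balance split over remaining metered usage 5,595: Unit G2 241.45 → $250; Unit 1B 1,341.73 → $1,350; Unit 2A 4,341.82 → $4,350.
Rounding difference −$25 applied to Unit 2A → $4,325.

Unit 3A: $1,000 | Unit G2: $250 | Unit 1B: $1,350 | Unit 2A: $4,325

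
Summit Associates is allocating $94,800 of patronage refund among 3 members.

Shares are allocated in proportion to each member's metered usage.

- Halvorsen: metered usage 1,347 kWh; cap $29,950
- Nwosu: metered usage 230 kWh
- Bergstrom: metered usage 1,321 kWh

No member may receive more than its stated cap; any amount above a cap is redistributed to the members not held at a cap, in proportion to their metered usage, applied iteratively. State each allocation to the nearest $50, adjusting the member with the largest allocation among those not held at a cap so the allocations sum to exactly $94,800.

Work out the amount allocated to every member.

Halvorsen: $29,950 · Nwosu: $9,600 · Bergstrom: $55,250

Metered usage total: 2,898.
Pro-rata shares before constraints: Halvorsen 44,063.35; Nwosu 7,523.81; Bergstrom 43,212.84.
Cap binds for Halvorsen ($29,950); balance $64,850 reallocated over remaining metered usage 1,551.
Redistributed shares: Nwosu 9,616.70 → $9,600; Bergstrom 55,233.30 → $55,250.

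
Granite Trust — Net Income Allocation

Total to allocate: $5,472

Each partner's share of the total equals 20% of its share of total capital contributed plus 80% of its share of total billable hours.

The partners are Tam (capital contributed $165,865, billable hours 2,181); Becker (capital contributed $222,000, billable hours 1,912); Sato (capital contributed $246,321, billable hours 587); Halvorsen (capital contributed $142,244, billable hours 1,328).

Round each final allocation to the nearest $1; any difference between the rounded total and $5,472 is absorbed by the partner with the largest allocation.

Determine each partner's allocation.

Tam: $1,823 · Becker: $1,706 · Sato: $775 · Halvorsen: $1,168

Totals — capital contributed 776,430, billable hours 6,008.
Combined weights (20% capital contributed + 80% billable hours): Tam 0.3331; Becker 0.3118; Sato 0.1416; Halvorsen 0.2135.
Raw shares: Tam 1,822.93; Becker 1,706.05; Sato 774.90; Halvorsen 1,168.12.
After rounding ($1): Tam $1,823; Becker $1,706; Sato $775; Halvorsen $1,168. Sum = $5,472.
Rounded total matches; no reconciliation needed.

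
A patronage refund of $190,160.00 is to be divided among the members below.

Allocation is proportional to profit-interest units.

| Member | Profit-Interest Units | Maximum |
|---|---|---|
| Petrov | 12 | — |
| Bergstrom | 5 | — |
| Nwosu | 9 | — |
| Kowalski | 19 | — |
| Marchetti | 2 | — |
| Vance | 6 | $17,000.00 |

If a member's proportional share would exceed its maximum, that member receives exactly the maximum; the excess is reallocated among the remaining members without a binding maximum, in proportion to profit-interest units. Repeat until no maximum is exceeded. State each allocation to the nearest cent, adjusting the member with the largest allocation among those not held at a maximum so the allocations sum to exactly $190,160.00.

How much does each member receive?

Total profit-interest units = 53.
Proportional shares (ignoring caps): Petrov 43,055.0943; Bergstrom 17,939.6226; Nwosu 32,291.3208; Kowalski 68,170.5660; Marchetti 7,175.8491; Vance 21,527.5472.
Cap binds for Vance ($17,000.00); residual $173,160.00 reallocated over remaining profit-interest units 47.
Redistributed shares: Petrov 44,211.0638 → $44,211.06; Bergstrom 18,421.2766 → $18,421.28; Nwosu 33,158.2979 → $33,158.30; Kowalski 70,000.8511 → $70,000.85; Marchetti 7,368.5106 → $7,368.51.

Petrov: $44,211.06 · Bergstrom: $18,421.28 · Nwosu: $33,158.30 · Kowalski: $70,000.85 · Marchetti: $7,368.51 · Vance: $17,000.00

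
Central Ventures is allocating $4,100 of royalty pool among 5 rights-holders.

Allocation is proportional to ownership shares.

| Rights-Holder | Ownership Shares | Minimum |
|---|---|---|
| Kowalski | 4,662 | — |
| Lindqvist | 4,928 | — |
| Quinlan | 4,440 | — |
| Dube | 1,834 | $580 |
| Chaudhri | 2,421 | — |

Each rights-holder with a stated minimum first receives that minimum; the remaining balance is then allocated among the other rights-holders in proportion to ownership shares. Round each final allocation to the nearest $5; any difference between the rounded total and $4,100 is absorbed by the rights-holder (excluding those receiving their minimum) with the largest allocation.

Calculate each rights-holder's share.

Fund the minimums — Dube $580. Balance $3,520.
Balance split over remaining ownership shares 16,451: Kowalski 997.52 → $1,000; Lindqvist 1,054.44 → $1,055; Quinlan 950.02 → $950; Chaudhri 518.02 → $520.
Rounding difference −$5 applied to Lindqvist → $1,050.

Kowalski: $1,000 · Lindqvist: $1,050 · Quinlan: $950 · Dube: $580 · Chaudhri: $520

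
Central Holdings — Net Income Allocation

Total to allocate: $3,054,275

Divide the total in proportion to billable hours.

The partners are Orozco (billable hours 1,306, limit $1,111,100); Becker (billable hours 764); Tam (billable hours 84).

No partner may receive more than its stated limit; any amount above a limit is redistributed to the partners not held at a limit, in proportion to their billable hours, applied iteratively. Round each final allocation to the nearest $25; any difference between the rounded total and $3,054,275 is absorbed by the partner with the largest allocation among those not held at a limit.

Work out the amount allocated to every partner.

Billable hours total: 2,154.
Proportional shares (ignoring caps): Orozco 1,851,849.19; Becker 1,083,317.60; Tam 119,108.22.
Held at cap: Orozco ($1,111,100); remaining pool $1,943,175 reallocated over remaining billable hours 848.
Shares after redistribution: Becker 1,750,690.68 → $1,750,700; Tam 192,484.32 → $192,475.

Orozco: $1,111,100; Becker: $1,750,700; Tam: $192,475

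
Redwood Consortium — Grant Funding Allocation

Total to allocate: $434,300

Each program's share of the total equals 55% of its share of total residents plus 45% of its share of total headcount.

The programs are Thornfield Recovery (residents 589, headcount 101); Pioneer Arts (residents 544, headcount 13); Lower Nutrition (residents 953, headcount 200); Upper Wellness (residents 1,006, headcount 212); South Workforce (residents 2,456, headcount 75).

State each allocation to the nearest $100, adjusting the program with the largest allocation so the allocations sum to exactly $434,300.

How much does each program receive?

Thornfield Recovery: $58,200 | Pioneer Arts: $27,600 | Lower Nutrition: $106,100 | Upper Wellness: $112,300 | South Workforce: $130,100

Totals — residents 5,548, headcount 601.
Blended shares (55% residents + 45% headcount): Thornfield Recovery 0.1340; Pioneer Arts 0.0637; Lower Nutrition 0.2442; Upper Wellness 0.2585; South Workforce 0.2996.
Pro-rata amounts: Thornfield Recovery 58,202.44; Pioneer Arts 27,648.89; Lower Nutrition 106,067.31; Upper Wellness 112,251.38; South Workforce 130,129.97.
Rounded to nearest $100: Thornfield Recovery $58,200; Pioneer Arts $27,600; Lower Nutrition $106,100; Upper Wellness $112,300; South Workforce $130,100. Sum = $434,300.
Sum already equals the total — no adjustment.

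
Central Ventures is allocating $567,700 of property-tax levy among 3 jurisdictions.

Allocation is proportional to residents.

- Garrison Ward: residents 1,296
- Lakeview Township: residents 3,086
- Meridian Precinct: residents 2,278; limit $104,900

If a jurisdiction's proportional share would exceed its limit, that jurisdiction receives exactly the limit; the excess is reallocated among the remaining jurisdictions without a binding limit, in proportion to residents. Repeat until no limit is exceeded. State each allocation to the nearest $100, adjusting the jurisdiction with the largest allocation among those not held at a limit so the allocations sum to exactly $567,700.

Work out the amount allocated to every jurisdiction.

Residents total: 6,660.
Pro-rata shares before constraints: Garrison Ward 110,471.35; Lakeview Township 263,051.38; Meridian Precinct 194,177.27.
Capped: Meridian Precinct ($104,900); residual $462,800 reallocated over remaining residents 4,382.
Shares after redistribution: Garrison Ward 136,875.58 → $136,900; Lakeview Township 325,924.42 → $325,900.

Garrison Ward: $136,900; Lakeview Township: $325,900; Meridian Precinct: $104,900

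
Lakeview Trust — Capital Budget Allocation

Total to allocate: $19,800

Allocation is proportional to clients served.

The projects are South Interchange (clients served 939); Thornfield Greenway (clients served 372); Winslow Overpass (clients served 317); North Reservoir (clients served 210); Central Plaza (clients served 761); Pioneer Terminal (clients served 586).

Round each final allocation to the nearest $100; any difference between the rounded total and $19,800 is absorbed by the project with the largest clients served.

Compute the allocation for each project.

Total clients served = 3,185.
Unrounded shares: South Interchange 939/3,185 × $19,800 = 5,837.43; Thornfield Greenway 372/3,185 × $19,800 = 2,312.59; Winslow Overpass 317/3,185 × $19,800 = 1,970.68; North Reservoir 210/3,185 × $19,800 = 1,305.49; Central Plaza 761/3,185 × $19,800 = 4,730.86; Pioneer Terminal 586/3,185 × $19,800 = 3,642.95.
After rounding ($100): South Interchange $5,800; Thornfield Greenway $2,300; Winslow Overpass $2,000; North Reservoir $1,300; Central Plaza $4,700; Pioneer Terminal $3,600. Sum = $19,700.
Difference $19,800 − $19,700 = +$100 applied to largest clients served (South Interchange): South Interchange becomes $5,900.

South Interchange: $5,900 · Thornfield Greenway: $2,300 · Winslow Overpass: $2,000 · North Reservoir: $1,300 · Central Plaza: $4,700 · Pioneer Terminal: $3,600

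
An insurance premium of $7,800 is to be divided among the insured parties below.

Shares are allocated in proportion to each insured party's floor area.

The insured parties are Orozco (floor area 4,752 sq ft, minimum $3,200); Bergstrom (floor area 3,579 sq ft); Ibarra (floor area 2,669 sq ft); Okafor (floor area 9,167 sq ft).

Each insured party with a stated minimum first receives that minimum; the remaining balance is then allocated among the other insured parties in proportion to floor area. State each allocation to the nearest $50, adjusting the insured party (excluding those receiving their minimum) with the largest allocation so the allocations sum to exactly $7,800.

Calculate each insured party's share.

Minimums first: Orozco $3,200. Balance $4,600.
Balance split over remaining floor area 15,415: Bergstrom 1,068.01 → $1,050; Ibarra 796.46 → $800; Okafor 2,735.53 → $2,750.

Orozco: $3,200 · Bergstrom: $1,050 · Ibarra: $800 · Okafor: $2,750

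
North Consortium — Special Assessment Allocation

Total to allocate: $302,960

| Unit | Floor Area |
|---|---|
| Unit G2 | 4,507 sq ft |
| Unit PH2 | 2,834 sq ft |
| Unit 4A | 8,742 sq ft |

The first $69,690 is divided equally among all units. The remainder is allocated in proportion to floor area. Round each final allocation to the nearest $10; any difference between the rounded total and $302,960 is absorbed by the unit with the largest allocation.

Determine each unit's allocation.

Unit G2: $88,600; Unit PH2: $64,330; Unit 4A: $150,030

Equal tier: $69,690 ÷ 3 = $23,230 apiece.
Remainder $233,270 by floor area (total 16,083): Unit G2 65,370.14 → $65,370; Unit PH2 41,104.72 → $41,100; Unit 4A 126,795.15 → $126,800.
Totals: Unit G2 $23,230 + $65,370 = $88,600; Unit PH2 $23,230 + $41,100 = $64,330; Unit 4A $23,230 + $126,800 = $150,030.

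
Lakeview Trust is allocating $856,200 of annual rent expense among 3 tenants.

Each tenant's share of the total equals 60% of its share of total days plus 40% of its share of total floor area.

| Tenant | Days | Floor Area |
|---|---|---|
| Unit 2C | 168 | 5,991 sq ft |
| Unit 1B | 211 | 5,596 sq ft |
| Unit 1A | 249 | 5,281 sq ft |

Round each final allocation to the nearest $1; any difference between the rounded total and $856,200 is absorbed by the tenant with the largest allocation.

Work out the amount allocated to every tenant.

Days total 628; floor area total 16,868.
Blended shares (60% days + 40% floor area): Unit 2C 0.3026; Unit 1B 0.3343; Unit 1A 0.3631.
Raw shares: Unit 2C 259,066.75; Unit 1B 286,221.95; Unit 1A 310,911.30.
At nearest $1: Unit 2C $259,067; Unit 1B $286,222; Unit 1A $310,911. Sum = $856,200.
No rounding difference to absorb.

Unit 2C: $259,067 · Unit 1B: $286,222 · Unit 1A: $310,911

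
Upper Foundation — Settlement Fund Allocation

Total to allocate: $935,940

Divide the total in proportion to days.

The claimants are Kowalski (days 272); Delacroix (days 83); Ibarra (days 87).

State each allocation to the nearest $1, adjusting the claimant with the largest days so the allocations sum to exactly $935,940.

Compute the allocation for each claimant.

Kowalski: $575,964; Delacroix: $175,753; Ibarra: $184,223

Sum of days: 272 + 83 + 87 = 442.
Raw shares: Kowalski 575,963.08; Delacroix 175,753.44; Ibarra 184,223.48.
At nearest $1: Kowalski $575,963; Delacroix $175,753; Ibarra $184,223. Sum = $935,939.
Difference $935,940 − $935,939 = +$1 applied to largest days (Kowalski): Kowalski becomes $575,964.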